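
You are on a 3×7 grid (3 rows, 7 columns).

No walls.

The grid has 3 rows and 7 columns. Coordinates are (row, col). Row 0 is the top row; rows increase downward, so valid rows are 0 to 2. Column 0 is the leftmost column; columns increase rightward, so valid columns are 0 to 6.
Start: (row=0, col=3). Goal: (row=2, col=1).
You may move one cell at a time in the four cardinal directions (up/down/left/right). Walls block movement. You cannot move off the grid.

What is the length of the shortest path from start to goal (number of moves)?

BFS from (row=0, col=3) until reaching (row=2, col=1):
  Distance 0: (row=0, col=3)
  Distance 1: (row=0, col=2), (row=0, col=4), (row=1, col=3)
  Distance 2: (row=0, col=1), (row=0, col=5), (row=1, col=2), (row=1, col=4), (row=2, col=3)
  Distance 3: (row=0, col=0), (row=0, col=6), (row=1, col=1), (row=1, col=5), (row=2, col=2), (row=2, col=4)
  Distance 4: (row=1, col=0), (row=1, col=6), (row=2, col=1), (row=2, col=5)  <- goal reached here
One shortest path (4 moves): (row=0, col=3) -> (row=0, col=2) -> (row=0, col=1) -> (row=1, col=1) -> (row=2, col=1)

Answer: Shortest path length: 4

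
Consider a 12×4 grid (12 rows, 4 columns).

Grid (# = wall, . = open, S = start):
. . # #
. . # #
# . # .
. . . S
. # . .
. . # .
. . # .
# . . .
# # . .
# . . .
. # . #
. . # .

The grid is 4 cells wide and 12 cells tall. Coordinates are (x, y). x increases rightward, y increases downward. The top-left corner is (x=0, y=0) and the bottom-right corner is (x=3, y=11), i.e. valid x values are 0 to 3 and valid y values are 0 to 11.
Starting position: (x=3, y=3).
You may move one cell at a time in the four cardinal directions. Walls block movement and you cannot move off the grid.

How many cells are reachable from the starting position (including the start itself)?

Answer: Reachable cells: 28

Derivation:
BFS flood-fill from (x=3, y=3):
  Distance 0: (x=3, y=3)
  Distance 1: (x=3, y=2), (x=2, y=3), (x=3, y=4)
  Distance 2: (x=1, y=3), (x=2, y=4), (x=3, y=5)
  Distance 3: (x=1, y=2), (x=0, y=3), (x=3, y=6)
  Distance 4: (x=1, y=1), (x=0, y=4), (x=3, y=7)
  Distance 5: (x=1, y=0), (x=0, y=1), (x=0, y=5), (x=2, y=7), (x=3, y=8)
  Distance 6: (x=0, y=0), (x=1, y=5), (x=0, y=6), (x=1, y=7), (x=2, y=8), (x=3, y=9)
  Distance 7: (x=1, y=6), (x=2, y=9)
  Distance 8: (x=1, y=9), (x=2, y=10)
Total reachable: 28 (grid has 32 open cells total)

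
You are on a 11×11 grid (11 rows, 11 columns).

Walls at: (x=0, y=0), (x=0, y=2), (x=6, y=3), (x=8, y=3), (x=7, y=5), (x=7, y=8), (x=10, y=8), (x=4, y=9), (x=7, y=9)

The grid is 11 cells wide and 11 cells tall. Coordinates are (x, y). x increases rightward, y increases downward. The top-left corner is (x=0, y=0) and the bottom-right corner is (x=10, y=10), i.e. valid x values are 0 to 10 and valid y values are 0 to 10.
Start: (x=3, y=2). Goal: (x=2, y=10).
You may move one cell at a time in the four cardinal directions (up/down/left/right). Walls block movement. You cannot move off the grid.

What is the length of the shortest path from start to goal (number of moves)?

BFS from (x=3, y=2) until reaching (x=2, y=10):
  Distance 0: (x=3, y=2)
  Distance 1: (x=3, y=1), (x=2, y=2), (x=4, y=2), (x=3, y=3)
  Distance 2: (x=3, y=0), (x=2, y=1), (x=4, y=1), (x=1, y=2), (x=5, y=2), (x=2, y=3), (x=4, y=3), (x=3, y=4)
  Distance 3: (x=2, y=0), (x=4, y=0), (x=1, y=1), (x=5, y=1), (x=6, y=2), (x=1, y=3), (x=5, y=3), (x=2, y=4), (x=4, y=4), (x=3, y=5)
  Distance 4: (x=1, y=0), (x=5, y=0), (x=0, y=1), (x=6, y=1), (x=7, y=2), (x=0, y=3), (x=1, y=4), (x=5, y=4), (x=2, y=5), (x=4, y=5), (x=3, y=6)
  Distance 5: (x=6, y=0), (x=7, y=1), (x=8, y=2), (x=7, y=3), (x=0, y=4), (x=6, y=4), (x=1, y=5), (x=5, y=5), (x=2, y=6), (x=4, y=6), (x=3, y=7)
  Distance 6: (x=7, y=0), (x=8, y=1), (x=9, y=2), (x=7, y=4), (x=0, y=5), (x=6, y=5), (x=1, y=6), (x=5, y=6), (x=2, y=7), (x=4, y=7), (x=3, y=8)
  Distance 7: (x=8, y=0), (x=9, y=1), (x=10, y=2), (x=9, y=3), (x=8, y=4), (x=0, y=6), (x=6, y=6), (x=1, y=7), (x=5, y=7), (x=2, y=8), (x=4, y=8), (x=3, y=9)
  Distance 8: (x=9, y=0), (x=10, y=1), (x=10, y=3), (x=9, y=4), (x=8, y=5), (x=7, y=6), (x=0, y=7), (x=6, y=7), (x=1, y=8), (x=5, y=8), (x=2, y=9), (x=3, y=10)
  Distance 9: (x=10, y=0), (x=10, y=4), (x=9, y=5), (x=8, y=6), (x=7, y=7), (x=0, y=8), (x=6, y=8), (x=1, y=9), (x=5, y=9), (x=2, y=10), (x=4, y=10)  <- goal reached here
One shortest path (9 moves): (x=3, y=2) -> (x=2, y=2) -> (x=2, y=3) -> (x=2, y=4) -> (x=2, y=5) -> (x=2, y=6) -> (x=2, y=7) -> (x=2, y=8) -> (x=2, y=9) -> (x=2, y=10)

Answer: Shortest path length: 9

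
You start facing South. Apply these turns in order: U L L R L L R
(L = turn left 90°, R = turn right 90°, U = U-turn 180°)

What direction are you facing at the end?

Start: South
  U (U-turn (180°)) -> North
  L (left (90° counter-clockwise)) -> West
  L (left (90° counter-clockwise)) -> South
  R (right (90° clockwise)) -> West
  L (left (90° counter-clockwise)) -> South
  L (left (90° counter-clockwise)) -> East
  R (right (90° clockwise)) -> South
Final: South

Answer: Final heading: South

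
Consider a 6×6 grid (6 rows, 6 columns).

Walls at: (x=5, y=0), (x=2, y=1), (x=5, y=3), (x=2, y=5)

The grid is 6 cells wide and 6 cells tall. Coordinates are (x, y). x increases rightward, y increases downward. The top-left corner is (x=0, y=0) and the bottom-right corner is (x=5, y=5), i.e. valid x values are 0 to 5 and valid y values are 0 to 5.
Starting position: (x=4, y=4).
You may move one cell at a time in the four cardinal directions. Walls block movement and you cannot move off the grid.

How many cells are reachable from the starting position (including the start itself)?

Answer: Reachable cells: 32

Derivation:
BFS flood-fill from (x=4, y=4):
  Distance 0: (x=4, y=4)
  Distance 1: (x=4, y=3), (x=3, y=4), (x=5, y=4), (x=4, y=5)
  Distance 2: (x=4, y=2), (x=3, y=3), (x=2, y=4), (x=3, y=5), (x=5, y=5)
  Distance 3: (x=4, y=1), (x=3, y=2), (x=5, y=2), (x=2, y=3), (x=1, y=4)
  Distance 4: (x=4, y=0), (x=3, y=1), (x=5, y=1), (x=2, y=2), (x=1, y=3), (x=0, y=4), (x=1, y=5)
  Distance 5: (x=3, y=0), (x=1, y=2), (x=0, y=3), (x=0, y=5)
  Distance 6: (x=2, y=0), (x=1, y=1), (x=0, y=2)
  Distance 7: (x=1, y=0), (x=0, y=1)
  Distance 8: (x=0, y=0)
Total reachable: 32 (grid has 32 open cells total)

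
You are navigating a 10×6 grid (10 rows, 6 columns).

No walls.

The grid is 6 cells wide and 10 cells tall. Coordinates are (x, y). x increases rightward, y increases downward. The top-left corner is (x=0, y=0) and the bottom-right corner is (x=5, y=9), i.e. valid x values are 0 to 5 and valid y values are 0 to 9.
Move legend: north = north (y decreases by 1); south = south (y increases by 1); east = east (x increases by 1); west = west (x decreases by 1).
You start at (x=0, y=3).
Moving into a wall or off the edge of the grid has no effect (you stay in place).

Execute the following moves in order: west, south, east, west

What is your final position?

Start: (x=0, y=3)
  west (west): blocked, stay at (x=0, y=3)
  south (south): (x=0, y=3) -> (x=0, y=4)
  east (east): (x=0, y=4) -> (x=1, y=4)
  west (west): (x=1, y=4) -> (x=0, y=4)
Final: (x=0, y=4)

Answer: Final position: (x=0, y=4)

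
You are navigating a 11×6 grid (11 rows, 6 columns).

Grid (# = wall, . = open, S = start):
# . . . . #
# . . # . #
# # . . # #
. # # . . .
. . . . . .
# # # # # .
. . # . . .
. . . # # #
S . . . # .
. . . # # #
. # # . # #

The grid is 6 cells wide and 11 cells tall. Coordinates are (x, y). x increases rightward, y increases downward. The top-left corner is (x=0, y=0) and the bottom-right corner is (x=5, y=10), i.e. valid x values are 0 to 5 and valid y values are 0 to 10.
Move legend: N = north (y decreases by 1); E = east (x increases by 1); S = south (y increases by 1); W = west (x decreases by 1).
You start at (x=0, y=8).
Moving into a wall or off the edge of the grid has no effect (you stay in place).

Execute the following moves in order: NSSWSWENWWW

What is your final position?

Start: (x=0, y=8)
  N (north): (x=0, y=8) -> (x=0, y=7)
  S (south): (x=0, y=7) -> (x=0, y=8)
  S (south): (x=0, y=8) -> (x=0, y=9)
  W (west): blocked, stay at (x=0, y=9)
  S (south): (x=0, y=9) -> (x=0, y=10)
  W (west): blocked, stay at (x=0, y=10)
  E (east): blocked, stay at (x=0, y=10)
  N (north): (x=0, y=10) -> (x=0, y=9)
  [×3]W (west): blocked, stay at (x=0, y=9)
Final: (x=0, y=9)

Answer: Final position: (x=0, y=9)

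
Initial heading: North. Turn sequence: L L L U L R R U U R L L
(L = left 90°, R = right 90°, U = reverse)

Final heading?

Start: North
  L (left (90° counter-clockwise)) -> West
  L (left (90° counter-clockwise)) -> South
  L (left (90° counter-clockwise)) -> East
  U (U-turn (180°)) -> West
  L (left (90° counter-clockwise)) -> South
  R (right (90° clockwise)) -> West
  R (right (90° clockwise)) -> North
  U (U-turn (180°)) -> South
  U (U-turn (180°)) -> North
  R (right (90° clockwise)) -> East
  L (left (90° counter-clockwise)) -> North
  L (left (90° counter-clockwise)) -> West
Final: West

Answer: Final heading: West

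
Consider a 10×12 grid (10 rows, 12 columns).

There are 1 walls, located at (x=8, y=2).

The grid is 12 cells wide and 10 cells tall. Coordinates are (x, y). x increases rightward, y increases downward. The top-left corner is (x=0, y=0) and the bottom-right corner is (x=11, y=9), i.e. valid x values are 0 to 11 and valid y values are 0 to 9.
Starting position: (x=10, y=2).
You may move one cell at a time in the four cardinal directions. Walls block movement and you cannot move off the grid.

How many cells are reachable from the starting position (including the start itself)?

BFS flood-fill from (x=10, y=2):
  Distance 0: (x=10, y=2)
  Distance 1: (x=10, y=1), (x=9, y=2), (x=11, y=2), (x=10, y=3)
  Distance 2: (x=10, y=0), (x=9, y=1), (x=11, y=1), (x=9, y=3), (x=11, y=3), (x=10, y=4)
  Distance 3: (x=9, y=0), (x=11, y=0), (x=8, y=1), (x=8, y=3), (x=9, y=4), (x=11, y=4), (x=10, y=5)
  Distance 4: (x=8, y=0), (x=7, y=1), (x=7, y=3), (x=8, y=4), (x=9, y=5), (x=11, y=5), (x=10, y=6)
  Distance 5: (x=7, y=0), (x=6, y=1), (x=7, y=2), (x=6, y=3), (x=7, y=4), (x=8, y=5), (x=9, y=6), (x=11, y=6), (x=10, y=7)
  Distance 6: (x=6, y=0), (x=5, y=1), (x=6, y=2), (x=5, y=3), (x=6, y=4), (x=7, y=5), (x=8, y=6), (x=9, y=7), (x=11, y=7), (x=10, y=8)
  Distance 7: (x=5, y=0), (x=4, y=1), (x=5, y=2), (x=4, y=3), (x=5, y=4), (x=6, y=5), (x=7, y=6), (x=8, y=7), (x=9, y=8), (x=11, y=8), (x=10, y=9)
  Distance 8: (x=4, y=0), (x=3, y=1), (x=4, y=2), (x=3, y=3), (x=4, y=4), (x=5, y=5), (x=6, y=6), (x=7, y=7), (x=8, y=8), (x=9, y=9), (x=11, y=9)
  Distance 9: (x=3, y=0), (x=2, y=1), (x=3, y=2), (x=2, y=3), (x=3, y=4), (x=4, y=5), (x=5, y=6), (x=6, y=7), (x=7, y=8), (x=8, y=9)
  Distance 10: (x=2, y=0), (x=1, y=1), (x=2, y=2), (x=1, y=3), (x=2, y=4), (x=3, y=5), (x=4, y=6), (x=5, y=7), (x=6, y=8), (x=7, y=9)
  Distance 11: (x=1, y=0), (x=0, y=1), (x=1, y=2), (x=0, y=3), (x=1, y=4), (x=2, y=5), (x=3, y=6), (x=4, y=7), (x=5, y=8), (x=6, y=9)
  Distance 12: (x=0, y=0), (x=0, y=2), (x=0, y=4), (x=1, y=5), (x=2, y=6), (x=3, y=7), (x=4, y=8), (x=5, y=9)
  Distance 13: (x=0, y=5), (x=1, y=6), (x=2, y=7), (x=3, y=8), (x=4, y=9)
  Distance 14: (x=0, y=6), (x=1, y=7), (x=2, y=8), (x=3, y=9)
  Distance 15: (x=0, y=7), (x=1, y=8), (x=2, y=9)
  Distance 16: (x=0, y=8), (x=1, y=9)
  Distance 17: (x=0, y=9)
Total reachable: 119 (grid has 119 open cells total)

Answer: Reachable cells: 119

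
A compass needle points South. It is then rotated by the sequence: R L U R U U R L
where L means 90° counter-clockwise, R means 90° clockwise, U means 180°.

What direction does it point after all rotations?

Answer: Final heading: East

Derivation:
Start: South
  R (right (90° clockwise)) -> West
  L (left (90° counter-clockwise)) -> South
  U (U-turn (180°)) -> North
  R (right (90° clockwise)) -> East
  U (U-turn (180°)) -> West
  U (U-turn (180°)) -> East
  R (right (90° clockwise)) -> South
  L (left (90° counter-clockwise)) -> East
Final: East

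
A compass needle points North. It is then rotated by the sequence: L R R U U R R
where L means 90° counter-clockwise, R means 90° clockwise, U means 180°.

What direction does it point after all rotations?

Start: North
  L (left (90° counter-clockwise)) -> West
  R (right (90° clockwise)) -> North
  R (right (90° clockwise)) -> East
  U (U-turn (180°)) -> West
  U (U-turn (180°)) -> East
  R (right (90° clockwise)) -> South
  R (right (90° clockwise)) -> West
Final: West

Answer: Final heading: West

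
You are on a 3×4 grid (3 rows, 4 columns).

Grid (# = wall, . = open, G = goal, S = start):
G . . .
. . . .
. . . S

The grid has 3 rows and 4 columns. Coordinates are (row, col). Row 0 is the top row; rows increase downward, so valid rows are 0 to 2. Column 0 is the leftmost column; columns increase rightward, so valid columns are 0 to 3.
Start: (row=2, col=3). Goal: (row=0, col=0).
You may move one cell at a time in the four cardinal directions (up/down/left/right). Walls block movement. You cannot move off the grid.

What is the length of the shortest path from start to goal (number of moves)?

Answer: Shortest path length: 5

Derivation:
BFS from (row=2, col=3) until reaching (row=0, col=0):
  Distance 0: (row=2, col=3)
  Distance 1: (row=1, col=3), (row=2, col=2)
  Distance 2: (row=0, col=3), (row=1, col=2), (row=2, col=1)
  Distance 3: (row=0, col=2), (row=1, col=1), (row=2, col=0)
  Distance 4: (row=0, col=1), (row=1, col=0)
  Distance 5: (row=0, col=0)  <- goal reached here
One shortest path (5 moves): (row=2, col=3) -> (row=2, col=2) -> (row=2, col=1) -> (row=2, col=0) -> (row=1, col=0) -> (row=0, col=0)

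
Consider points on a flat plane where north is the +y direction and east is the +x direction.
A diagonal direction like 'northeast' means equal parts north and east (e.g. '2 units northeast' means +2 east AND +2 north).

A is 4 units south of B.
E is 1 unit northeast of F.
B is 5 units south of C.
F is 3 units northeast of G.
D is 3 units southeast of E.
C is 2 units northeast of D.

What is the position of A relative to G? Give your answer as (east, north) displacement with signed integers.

Place G at the origin (east=0, north=0).
  F is 3 units northeast of G: delta (east=+3, north=+3); F at (east=3, north=3).
  E is 1 unit northeast of F: delta (east=+1, north=+1); E at (east=4, north=4).
  D is 3 units southeast of E: delta (east=+3, north=-3); D at (east=7, north=1).
  C is 2 units northeast of D: delta (east=+2, north=+2); C at (east=9, north=3).
  B is 5 units south of C: delta (east=+0, north=-5); B at (east=9, north=-2).
  A is 4 units south of B: delta (east=+0, north=-4); A at (east=9, north=-6).
Therefore A relative to G: (east=9, north=-6).

Answer: A is at (east=9, north=-6) relative to G.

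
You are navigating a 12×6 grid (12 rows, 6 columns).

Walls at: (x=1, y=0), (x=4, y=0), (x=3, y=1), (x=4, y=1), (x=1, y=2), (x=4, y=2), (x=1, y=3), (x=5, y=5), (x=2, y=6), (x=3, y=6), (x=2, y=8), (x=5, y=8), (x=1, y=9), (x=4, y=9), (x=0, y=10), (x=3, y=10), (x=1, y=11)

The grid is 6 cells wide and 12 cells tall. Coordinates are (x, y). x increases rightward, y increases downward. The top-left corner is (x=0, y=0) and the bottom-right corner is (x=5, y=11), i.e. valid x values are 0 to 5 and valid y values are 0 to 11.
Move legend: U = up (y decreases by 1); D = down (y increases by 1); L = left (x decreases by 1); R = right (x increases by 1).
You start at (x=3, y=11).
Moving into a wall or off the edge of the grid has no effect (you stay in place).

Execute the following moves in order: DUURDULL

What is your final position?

Start: (x=3, y=11)
  D (down): blocked, stay at (x=3, y=11)
  U (up): blocked, stay at (x=3, y=11)
  U (up): blocked, stay at (x=3, y=11)
  R (right): (x=3, y=11) -> (x=4, y=11)
  D (down): blocked, stay at (x=4, y=11)
  U (up): (x=4, y=11) -> (x=4, y=10)
  L (left): blocked, stay at (x=4, y=10)
  L (left): blocked, stay at (x=4, y=10)
Final: (x=4, y=10)

Answer: Final position: (x=4, y=10)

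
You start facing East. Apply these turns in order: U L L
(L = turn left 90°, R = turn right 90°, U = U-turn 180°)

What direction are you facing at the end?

Answer: Final heading: East

Derivation:
Start: East
  U (U-turn (180°)) -> West
  L (left (90° counter-clockwise)) -> South
  L (left (90° counter-clockwise)) -> East
Final: East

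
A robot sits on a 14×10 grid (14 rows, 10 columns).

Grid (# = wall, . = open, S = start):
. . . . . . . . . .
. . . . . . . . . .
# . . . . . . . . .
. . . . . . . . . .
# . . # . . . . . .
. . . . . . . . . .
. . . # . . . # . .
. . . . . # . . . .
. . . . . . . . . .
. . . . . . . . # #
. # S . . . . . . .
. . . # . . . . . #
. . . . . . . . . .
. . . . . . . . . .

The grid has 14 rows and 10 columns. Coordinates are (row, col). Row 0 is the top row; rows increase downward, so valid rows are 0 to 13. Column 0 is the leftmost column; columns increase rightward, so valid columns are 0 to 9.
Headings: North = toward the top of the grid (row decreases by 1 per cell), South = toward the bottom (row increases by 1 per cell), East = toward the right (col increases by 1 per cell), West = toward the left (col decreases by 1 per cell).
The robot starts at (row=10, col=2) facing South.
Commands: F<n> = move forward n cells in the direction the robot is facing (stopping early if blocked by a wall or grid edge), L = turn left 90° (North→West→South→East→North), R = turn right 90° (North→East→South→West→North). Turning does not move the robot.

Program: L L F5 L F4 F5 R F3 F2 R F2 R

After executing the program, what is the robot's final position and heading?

Answer: Final position: (row=5, col=2), facing South

Derivation:
Start: (row=10, col=2), facing South
  L: turn left, now facing East
  L: turn left, now facing North
  F5: move forward 5, now at (row=5, col=2)
  L: turn left, now facing West
  F4: move forward 2/4 (blocked), now at (row=5, col=0)
  F5: move forward 0/5 (blocked), now at (row=5, col=0)
  R: turn right, now facing North
  F3: move forward 0/3 (blocked), now at (row=5, col=0)
  F2: move forward 0/2 (blocked), now at (row=5, col=0)
  R: turn right, now facing East
  F2: move forward 2, now at (row=5, col=2)
  R: turn right, now facing South
Final: (row=5, col=2), facing South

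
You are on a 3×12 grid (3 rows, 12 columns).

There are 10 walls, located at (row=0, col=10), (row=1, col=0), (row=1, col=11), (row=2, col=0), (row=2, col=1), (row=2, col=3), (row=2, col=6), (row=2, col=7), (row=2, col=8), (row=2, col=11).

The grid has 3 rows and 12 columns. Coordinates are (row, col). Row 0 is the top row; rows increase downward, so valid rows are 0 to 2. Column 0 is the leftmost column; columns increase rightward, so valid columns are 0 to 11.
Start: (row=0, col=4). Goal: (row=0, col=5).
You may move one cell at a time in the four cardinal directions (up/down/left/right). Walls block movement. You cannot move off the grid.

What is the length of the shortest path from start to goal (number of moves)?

Answer: Shortest path length: 1

Derivation:
BFS from (row=0, col=4) until reaching (row=0, col=5):
  Distance 0: (row=0, col=4)
  Distance 1: (row=0, col=3), (row=0, col=5), (row=1, col=4)  <- goal reached here
One shortest path (1 moves): (row=0, col=4) -> (row=0, col=5)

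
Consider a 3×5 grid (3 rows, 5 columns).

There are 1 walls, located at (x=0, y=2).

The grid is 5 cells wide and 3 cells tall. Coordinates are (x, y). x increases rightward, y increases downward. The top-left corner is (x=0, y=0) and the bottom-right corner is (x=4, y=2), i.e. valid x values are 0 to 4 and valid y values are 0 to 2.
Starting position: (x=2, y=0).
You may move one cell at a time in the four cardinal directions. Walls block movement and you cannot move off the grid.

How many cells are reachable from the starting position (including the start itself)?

BFS flood-fill from (x=2, y=0):
  Distance 0: (x=2, y=0)
  Distance 1: (x=1, y=0), (x=3, y=0), (x=2, y=1)
  Distance 2: (x=0, y=0), (x=4, y=0), (x=1, y=1), (x=3, y=1), (x=2, y=2)
  Distance 3: (x=0, y=1), (x=4, y=1), (x=1, y=2), (x=3, y=2)
  Distance 4: (x=4, y=2)
Total reachable: 14 (grid has 14 open cells total)

Answer: Reachable cells: 14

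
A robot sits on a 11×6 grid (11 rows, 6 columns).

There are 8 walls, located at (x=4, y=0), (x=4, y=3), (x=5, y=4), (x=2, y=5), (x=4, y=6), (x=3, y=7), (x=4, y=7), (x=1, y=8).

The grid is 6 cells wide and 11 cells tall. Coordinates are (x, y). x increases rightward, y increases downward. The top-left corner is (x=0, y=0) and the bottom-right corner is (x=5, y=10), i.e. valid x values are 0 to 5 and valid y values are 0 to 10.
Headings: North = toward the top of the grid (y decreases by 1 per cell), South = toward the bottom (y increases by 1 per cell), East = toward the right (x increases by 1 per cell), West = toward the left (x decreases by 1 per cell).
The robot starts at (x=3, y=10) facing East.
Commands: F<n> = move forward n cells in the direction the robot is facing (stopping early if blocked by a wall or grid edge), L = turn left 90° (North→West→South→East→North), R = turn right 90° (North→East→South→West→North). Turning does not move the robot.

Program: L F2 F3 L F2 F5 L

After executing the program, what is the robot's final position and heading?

Start: (x=3, y=10), facing East
  L: turn left, now facing North
  F2: move forward 2, now at (x=3, y=8)
  F3: move forward 0/3 (blocked), now at (x=3, y=8)
  L: turn left, now facing West
  F2: move forward 1/2 (blocked), now at (x=2, y=8)
  F5: move forward 0/5 (blocked), now at (x=2, y=8)
  L: turn left, now facing South
Final: (x=2, y=8), facing South

Answer: Final position: (x=2, y=8), facing South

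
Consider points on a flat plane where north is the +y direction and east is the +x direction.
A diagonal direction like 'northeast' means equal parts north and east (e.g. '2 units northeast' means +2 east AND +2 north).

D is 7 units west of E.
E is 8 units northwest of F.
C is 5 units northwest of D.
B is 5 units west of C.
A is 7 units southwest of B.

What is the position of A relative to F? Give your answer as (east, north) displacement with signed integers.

Place F at the origin (east=0, north=0).
  E is 8 units northwest of F: delta (east=-8, north=+8); E at (east=-8, north=8).
  D is 7 units west of E: delta (east=-7, north=+0); D at (east=-15, north=8).
  C is 5 units northwest of D: delta (east=-5, north=+5); C at (east=-20, north=13).
  B is 5 units west of C: delta (east=-5, north=+0); B at (east=-25, north=13).
  A is 7 units southwest of B: delta (east=-7, north=-7); A at (east=-32, north=6).
Therefore A relative to F: (east=-32, north=6).

Answer: A is at (east=-32, north=6) relative to F.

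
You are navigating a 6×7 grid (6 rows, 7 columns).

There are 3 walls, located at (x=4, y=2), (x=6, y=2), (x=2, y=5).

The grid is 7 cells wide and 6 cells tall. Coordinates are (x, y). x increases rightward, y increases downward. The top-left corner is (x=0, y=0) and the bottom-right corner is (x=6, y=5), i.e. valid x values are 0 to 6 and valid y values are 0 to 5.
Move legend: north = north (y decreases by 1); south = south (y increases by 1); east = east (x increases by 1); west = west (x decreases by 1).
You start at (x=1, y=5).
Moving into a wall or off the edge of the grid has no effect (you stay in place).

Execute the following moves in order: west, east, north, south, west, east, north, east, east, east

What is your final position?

Answer: Final position: (x=4, y=4)

Derivation:
Start: (x=1, y=5)
  west (west): (x=1, y=5) -> (x=0, y=5)
  east (east): (x=0, y=5) -> (x=1, y=5)
  north (north): (x=1, y=5) -> (x=1, y=4)
  south (south): (x=1, y=4) -> (x=1, y=5)
  west (west): (x=1, y=5) -> (x=0, y=5)
  east (east): (x=0, y=5) -> (x=1, y=5)
  north (north): (x=1, y=5) -> (x=1, y=4)
  east (east): (x=1, y=4) -> (x=2, y=4)
  east (east): (x=2, y=4) -> (x=3, y=4)
  east (east): (x=3, y=4) -> (x=4, y=4)
Final: (x=4, y=4)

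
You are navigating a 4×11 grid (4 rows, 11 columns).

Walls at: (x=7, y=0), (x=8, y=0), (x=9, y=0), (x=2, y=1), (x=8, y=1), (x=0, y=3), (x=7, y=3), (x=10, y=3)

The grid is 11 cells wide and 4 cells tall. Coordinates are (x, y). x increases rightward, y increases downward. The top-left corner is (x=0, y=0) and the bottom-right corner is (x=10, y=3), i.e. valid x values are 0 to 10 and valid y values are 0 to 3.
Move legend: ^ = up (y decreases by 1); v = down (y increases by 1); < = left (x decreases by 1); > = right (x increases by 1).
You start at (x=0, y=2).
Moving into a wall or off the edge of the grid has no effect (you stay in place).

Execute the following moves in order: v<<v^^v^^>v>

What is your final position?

Answer: Final position: (x=1, y=1)

Derivation:
Start: (x=0, y=2)
  v (down): blocked, stay at (x=0, y=2)
  < (left): blocked, stay at (x=0, y=2)
  < (left): blocked, stay at (x=0, y=2)
  v (down): blocked, stay at (x=0, y=2)
  ^ (up): (x=0, y=2) -> (x=0, y=1)
  ^ (up): (x=0, y=1) -> (x=0, y=0)
  v (down): (x=0, y=0) -> (x=0, y=1)
  ^ (up): (x=0, y=1) -> (x=0, y=0)
  ^ (up): blocked, stay at (x=0, y=0)
  > (right): (x=0, y=0) -> (x=1, y=0)
  v (down): (x=1, y=0) -> (x=1, y=1)
  > (right): blocked, stay at (x=1, y=1)
Final: (x=1, y=1)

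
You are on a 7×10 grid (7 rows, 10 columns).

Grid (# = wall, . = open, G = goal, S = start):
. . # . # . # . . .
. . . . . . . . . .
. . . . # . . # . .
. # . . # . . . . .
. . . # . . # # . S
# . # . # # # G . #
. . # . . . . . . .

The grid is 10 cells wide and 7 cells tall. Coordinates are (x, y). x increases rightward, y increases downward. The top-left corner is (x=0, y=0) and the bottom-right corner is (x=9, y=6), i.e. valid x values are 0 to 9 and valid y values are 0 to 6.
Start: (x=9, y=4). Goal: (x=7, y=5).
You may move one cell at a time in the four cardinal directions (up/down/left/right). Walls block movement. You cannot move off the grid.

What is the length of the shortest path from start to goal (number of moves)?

Answer: Shortest path length: 3

Derivation:
BFS from (x=9, y=4) until reaching (x=7, y=5):
  Distance 0: (x=9, y=4)
  Distance 1: (x=9, y=3), (x=8, y=4)
  Distance 2: (x=9, y=2), (x=8, y=3), (x=8, y=5)
  Distance 3: (x=9, y=1), (x=8, y=2), (x=7, y=3), (x=7, y=5), (x=8, y=6)  <- goal reached here
One shortest path (3 moves): (x=9, y=4) -> (x=8, y=4) -> (x=8, y=5) -> (x=7, y=5)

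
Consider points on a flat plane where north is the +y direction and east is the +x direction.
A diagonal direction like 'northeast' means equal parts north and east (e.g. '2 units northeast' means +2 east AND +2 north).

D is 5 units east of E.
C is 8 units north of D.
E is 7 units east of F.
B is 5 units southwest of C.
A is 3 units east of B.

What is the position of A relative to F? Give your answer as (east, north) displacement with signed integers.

Place F at the origin (east=0, north=0).
  E is 7 units east of F: delta (east=+7, north=+0); E at (east=7, north=0).
  D is 5 units east of E: delta (east=+5, north=+0); D at (east=12, north=0).
  C is 8 units north of D: delta (east=+0, north=+8); C at (east=12, north=8).
  B is 5 units southwest of C: delta (east=-5, north=-5); B at (east=7, north=3).
  A is 3 units east of B: delta (east=+3, north=+0); A at (east=10, north=3).
Therefore A relative to F: (east=10, north=3).

Answer: A is at (east=10, north=3) relative to F.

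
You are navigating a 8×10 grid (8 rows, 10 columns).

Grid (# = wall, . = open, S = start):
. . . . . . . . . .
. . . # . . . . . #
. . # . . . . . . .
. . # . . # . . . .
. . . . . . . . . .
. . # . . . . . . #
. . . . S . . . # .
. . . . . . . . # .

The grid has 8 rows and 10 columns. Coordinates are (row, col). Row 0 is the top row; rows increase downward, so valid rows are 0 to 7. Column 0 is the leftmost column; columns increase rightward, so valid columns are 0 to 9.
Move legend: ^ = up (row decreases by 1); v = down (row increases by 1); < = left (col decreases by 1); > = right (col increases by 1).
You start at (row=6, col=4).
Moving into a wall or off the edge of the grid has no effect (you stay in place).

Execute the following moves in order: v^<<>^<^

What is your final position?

Answer: Final position: (row=4, col=3)

Derivation:
Start: (row=6, col=4)
  v (down): (row=6, col=4) -> (row=7, col=4)
  ^ (up): (row=7, col=4) -> (row=6, col=4)
  < (left): (row=6, col=4) -> (row=6, col=3)
  < (left): (row=6, col=3) -> (row=6, col=2)
  > (right): (row=6, col=2) -> (row=6, col=3)
  ^ (up): (row=6, col=3) -> (row=5, col=3)
  < (left): blocked, stay at (row=5, col=3)
  ^ (up): (row=5, col=3) -> (row=4, col=3)
Final: (row=4, col=3)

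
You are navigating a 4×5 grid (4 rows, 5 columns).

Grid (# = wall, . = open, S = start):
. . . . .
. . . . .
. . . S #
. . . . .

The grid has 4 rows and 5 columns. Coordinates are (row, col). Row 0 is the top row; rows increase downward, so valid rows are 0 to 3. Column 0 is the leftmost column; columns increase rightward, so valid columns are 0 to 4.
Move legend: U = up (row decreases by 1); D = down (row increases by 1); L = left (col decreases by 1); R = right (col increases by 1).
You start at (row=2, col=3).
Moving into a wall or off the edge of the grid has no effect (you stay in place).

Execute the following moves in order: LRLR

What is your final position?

Start: (row=2, col=3)
  L (left): (row=2, col=3) -> (row=2, col=2)
  R (right): (row=2, col=2) -> (row=2, col=3)
  L (left): (row=2, col=3) -> (row=2, col=2)
  R (right): (row=2, col=2) -> (row=2, col=3)
Final: (row=2, col=3)

Answer: Final position: (row=2, col=3)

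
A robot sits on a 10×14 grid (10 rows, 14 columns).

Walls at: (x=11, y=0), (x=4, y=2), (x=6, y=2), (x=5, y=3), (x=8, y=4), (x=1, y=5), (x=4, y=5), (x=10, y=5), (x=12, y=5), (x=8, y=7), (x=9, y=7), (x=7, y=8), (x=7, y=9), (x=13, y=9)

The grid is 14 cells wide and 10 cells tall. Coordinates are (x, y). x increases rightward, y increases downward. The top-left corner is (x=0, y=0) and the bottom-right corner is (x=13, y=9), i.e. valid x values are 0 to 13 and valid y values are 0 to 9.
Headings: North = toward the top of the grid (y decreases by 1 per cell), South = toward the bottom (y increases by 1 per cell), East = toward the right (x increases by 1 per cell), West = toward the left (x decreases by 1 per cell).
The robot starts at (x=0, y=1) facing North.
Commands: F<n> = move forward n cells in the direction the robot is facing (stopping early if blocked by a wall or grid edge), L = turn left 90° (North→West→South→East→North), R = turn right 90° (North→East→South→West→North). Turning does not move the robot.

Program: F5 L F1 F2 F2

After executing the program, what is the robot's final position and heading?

Start: (x=0, y=1), facing North
  F5: move forward 1/5 (blocked), now at (x=0, y=0)
  L: turn left, now facing West
  F1: move forward 0/1 (blocked), now at (x=0, y=0)
  F2: move forward 0/2 (blocked), now at (x=0, y=0)
  F2: move forward 0/2 (blocked), now at (x=0, y=0)
Final: (x=0, y=0), facing West

Answer: Final position: (x=0, y=0), facing West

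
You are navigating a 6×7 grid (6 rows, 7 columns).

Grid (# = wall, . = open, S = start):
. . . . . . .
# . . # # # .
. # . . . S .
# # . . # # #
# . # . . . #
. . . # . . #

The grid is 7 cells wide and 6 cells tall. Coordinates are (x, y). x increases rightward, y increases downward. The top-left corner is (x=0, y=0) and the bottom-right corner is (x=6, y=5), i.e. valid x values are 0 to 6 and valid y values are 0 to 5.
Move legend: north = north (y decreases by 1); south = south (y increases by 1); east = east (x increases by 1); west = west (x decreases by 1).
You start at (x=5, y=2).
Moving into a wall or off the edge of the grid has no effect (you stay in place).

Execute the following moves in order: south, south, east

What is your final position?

Start: (x=5, y=2)
  south (south): blocked, stay at (x=5, y=2)
  south (south): blocked, stay at (x=5, y=2)
  east (east): (x=5, y=2) -> (x=6, y=2)
Final: (x=6, y=2)

Answer: Final position: (x=6, y=2)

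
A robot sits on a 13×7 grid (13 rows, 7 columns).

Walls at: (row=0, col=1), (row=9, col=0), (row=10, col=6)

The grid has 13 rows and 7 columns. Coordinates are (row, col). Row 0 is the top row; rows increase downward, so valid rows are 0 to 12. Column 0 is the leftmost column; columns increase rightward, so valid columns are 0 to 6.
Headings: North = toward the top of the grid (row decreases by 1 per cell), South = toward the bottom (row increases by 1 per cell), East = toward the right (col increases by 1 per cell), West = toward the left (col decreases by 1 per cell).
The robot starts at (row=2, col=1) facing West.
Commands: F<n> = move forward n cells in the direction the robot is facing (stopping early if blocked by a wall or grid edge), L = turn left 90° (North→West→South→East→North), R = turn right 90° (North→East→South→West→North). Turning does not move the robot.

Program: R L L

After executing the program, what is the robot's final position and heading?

Start: (row=2, col=1), facing West
  R: turn right, now facing North
  L: turn left, now facing West
  L: turn left, now facing South
Final: (row=2, col=1), facing South

Answer: Final position: (row=2, col=1), facing South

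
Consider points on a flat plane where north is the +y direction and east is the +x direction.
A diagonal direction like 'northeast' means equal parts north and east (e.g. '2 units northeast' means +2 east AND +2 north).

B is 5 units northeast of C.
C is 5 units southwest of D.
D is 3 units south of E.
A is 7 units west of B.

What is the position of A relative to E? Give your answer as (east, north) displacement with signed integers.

Answer: A is at (east=-7, north=-3) relative to E.

Derivation:
Place E at the origin (east=0, north=0).
  D is 3 units south of E: delta (east=+0, north=-3); D at (east=0, north=-3).
  C is 5 units southwest of D: delta (east=-5, north=-5); C at (east=-5, north=-8).
  B is 5 units northeast of C: delta (east=+5, north=+5); B at (east=0, north=-3).
  A is 7 units west of B: delta (east=-7, north=+0); A at (east=-7, north=-3).
Therefore A relative to E: (east=-7, north=-3).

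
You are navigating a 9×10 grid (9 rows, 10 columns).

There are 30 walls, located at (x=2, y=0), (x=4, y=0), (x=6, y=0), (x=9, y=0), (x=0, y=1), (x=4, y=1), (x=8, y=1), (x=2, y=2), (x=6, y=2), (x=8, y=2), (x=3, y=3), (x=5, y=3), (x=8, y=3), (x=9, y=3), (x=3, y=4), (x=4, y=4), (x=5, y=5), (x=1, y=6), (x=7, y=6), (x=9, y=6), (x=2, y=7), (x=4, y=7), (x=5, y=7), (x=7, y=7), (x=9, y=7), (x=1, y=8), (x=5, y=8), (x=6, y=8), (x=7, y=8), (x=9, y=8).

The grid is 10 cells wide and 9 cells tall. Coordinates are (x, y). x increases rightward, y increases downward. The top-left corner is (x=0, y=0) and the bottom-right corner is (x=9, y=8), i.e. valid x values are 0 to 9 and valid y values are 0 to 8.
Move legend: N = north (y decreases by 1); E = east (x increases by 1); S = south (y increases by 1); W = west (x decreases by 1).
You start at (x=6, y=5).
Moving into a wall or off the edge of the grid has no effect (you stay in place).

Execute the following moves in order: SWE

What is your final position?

Answer: Final position: (x=6, y=6)

Derivation:
Start: (x=6, y=5)
  S (south): (x=6, y=5) -> (x=6, y=6)
  W (west): (x=6, y=6) -> (x=5, y=6)
  E (east): (x=5, y=6) -> (x=6, y=6)
Final: (x=6, y=6)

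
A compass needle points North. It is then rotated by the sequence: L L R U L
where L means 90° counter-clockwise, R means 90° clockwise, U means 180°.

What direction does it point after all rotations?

Answer: Final heading: North

Derivation:
Start: North
  L (left (90° counter-clockwise)) -> West
  L (left (90° counter-clockwise)) -> South
  R (right (90° clockwise)) -> West
  U (U-turn (180°)) -> East
  L (left (90° counter-clockwise)) -> North
Final: North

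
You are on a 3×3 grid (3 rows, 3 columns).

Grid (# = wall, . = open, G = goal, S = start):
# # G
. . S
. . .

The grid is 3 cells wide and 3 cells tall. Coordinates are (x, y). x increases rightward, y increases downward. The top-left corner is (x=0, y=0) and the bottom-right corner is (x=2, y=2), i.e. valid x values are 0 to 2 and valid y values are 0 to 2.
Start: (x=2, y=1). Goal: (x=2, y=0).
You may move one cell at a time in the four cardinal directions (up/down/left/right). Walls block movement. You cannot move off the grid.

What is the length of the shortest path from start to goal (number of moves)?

BFS from (x=2, y=1) until reaching (x=2, y=0):
  Distance 0: (x=2, y=1)
  Distance 1: (x=2, y=0), (x=1, y=1), (x=2, y=2)  <- goal reached here
One shortest path (1 moves): (x=2, y=1) -> (x=2, y=0)

Answer: Shortest path length: 1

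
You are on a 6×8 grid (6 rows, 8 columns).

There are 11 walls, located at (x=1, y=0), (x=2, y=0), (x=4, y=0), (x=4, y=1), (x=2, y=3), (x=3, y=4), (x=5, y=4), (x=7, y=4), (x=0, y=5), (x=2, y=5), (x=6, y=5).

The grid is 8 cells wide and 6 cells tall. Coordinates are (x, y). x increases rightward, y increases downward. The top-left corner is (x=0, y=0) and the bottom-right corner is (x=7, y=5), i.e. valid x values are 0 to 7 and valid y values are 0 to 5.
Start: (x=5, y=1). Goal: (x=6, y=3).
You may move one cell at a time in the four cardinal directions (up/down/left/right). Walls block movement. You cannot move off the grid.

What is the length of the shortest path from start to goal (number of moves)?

Answer: Shortest path length: 3

Derivation:
BFS from (x=5, y=1) until reaching (x=6, y=3):
  Distance 0: (x=5, y=1)
  Distance 1: (x=5, y=0), (x=6, y=1), (x=5, y=2)
  Distance 2: (x=6, y=0), (x=7, y=1), (x=4, y=2), (x=6, y=2), (x=5, y=3)
  Distance 3: (x=7, y=0), (x=3, y=2), (x=7, y=2), (x=4, y=3), (x=6, y=3)  <- goal reached here
One shortest path (3 moves): (x=5, y=1) -> (x=6, y=1) -> (x=6, y=2) -> (x=6, y=3)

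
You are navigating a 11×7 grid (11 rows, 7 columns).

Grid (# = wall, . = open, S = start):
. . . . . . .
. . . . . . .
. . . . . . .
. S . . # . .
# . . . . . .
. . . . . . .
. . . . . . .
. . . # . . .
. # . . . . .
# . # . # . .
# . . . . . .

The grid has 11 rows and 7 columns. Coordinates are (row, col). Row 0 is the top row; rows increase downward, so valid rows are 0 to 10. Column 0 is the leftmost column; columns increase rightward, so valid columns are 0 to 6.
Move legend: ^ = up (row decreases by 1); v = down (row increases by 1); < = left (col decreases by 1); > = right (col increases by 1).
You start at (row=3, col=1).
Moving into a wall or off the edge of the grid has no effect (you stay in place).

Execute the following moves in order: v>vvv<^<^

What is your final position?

Answer: Final position: (row=5, col=0)

Derivation:
Start: (row=3, col=1)
  v (down): (row=3, col=1) -> (row=4, col=1)
  > (right): (row=4, col=1) -> (row=4, col=2)
  v (down): (row=4, col=2) -> (row=5, col=2)
  v (down): (row=5, col=2) -> (row=6, col=2)
  v (down): (row=6, col=2) -> (row=7, col=2)
  < (left): (row=7, col=2) -> (row=7, col=1)
  ^ (up): (row=7, col=1) -> (row=6, col=1)
  < (left): (row=6, col=1) -> (row=6, col=0)
  ^ (up): (row=6, col=0) -> (row=5, col=0)
Final: (row=5, col=0)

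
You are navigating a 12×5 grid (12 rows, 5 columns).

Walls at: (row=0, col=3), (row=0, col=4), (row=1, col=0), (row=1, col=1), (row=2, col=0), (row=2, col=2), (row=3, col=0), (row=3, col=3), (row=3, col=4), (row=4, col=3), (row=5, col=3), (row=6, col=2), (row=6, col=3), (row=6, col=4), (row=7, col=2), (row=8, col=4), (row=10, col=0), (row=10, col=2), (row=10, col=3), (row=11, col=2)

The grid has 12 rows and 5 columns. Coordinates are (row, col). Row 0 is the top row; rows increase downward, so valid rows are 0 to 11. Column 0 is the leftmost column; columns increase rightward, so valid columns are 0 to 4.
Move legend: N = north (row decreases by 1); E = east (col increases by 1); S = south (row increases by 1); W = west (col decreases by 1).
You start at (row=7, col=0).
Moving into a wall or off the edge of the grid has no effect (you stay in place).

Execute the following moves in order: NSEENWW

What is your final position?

Answer: Final position: (row=6, col=0)

Derivation:
Start: (row=7, col=0)
  N (north): (row=7, col=0) -> (row=6, col=0)
  S (south): (row=6, col=0) -> (row=7, col=0)
  E (east): (row=7, col=0) -> (row=7, col=1)
  E (east): blocked, stay at (row=7, col=1)
  N (north): (row=7, col=1) -> (row=6, col=1)
  W (west): (row=6, col=1) -> (row=6, col=0)
  W (west): blocked, stay at (row=6, col=0)
Final: (row=6, col=0)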